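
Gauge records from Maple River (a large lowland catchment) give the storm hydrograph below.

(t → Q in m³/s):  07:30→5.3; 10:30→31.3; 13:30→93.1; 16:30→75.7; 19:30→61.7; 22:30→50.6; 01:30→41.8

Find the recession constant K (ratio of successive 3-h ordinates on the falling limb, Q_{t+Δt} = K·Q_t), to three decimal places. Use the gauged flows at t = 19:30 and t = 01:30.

K ≈ 0.823

Using the recession-limb readings at t = 19:30 and t = 01:30: Q falls from 61.7 to 41.8 m³/s over 2 intervals.
K = (Q₂/Q₁)^(1/2) = (41.8/61.7)^(1/2) = 0.823.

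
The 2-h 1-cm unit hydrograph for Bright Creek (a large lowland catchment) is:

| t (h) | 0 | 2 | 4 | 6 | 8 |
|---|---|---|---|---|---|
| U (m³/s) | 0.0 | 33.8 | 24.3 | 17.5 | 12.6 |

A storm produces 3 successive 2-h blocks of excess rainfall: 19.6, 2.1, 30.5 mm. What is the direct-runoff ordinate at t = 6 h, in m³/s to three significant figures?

Q ≈ 142 m³/s

By discrete convolution, Q_j = Σ (P_i / 10 mm) · U_{j−i}.
At t = 6 h (j=3): Q = (19.6/10)·17.5 + (2.1/10)·24.3 + (30.5/10)·33.8 = 142 m³/s.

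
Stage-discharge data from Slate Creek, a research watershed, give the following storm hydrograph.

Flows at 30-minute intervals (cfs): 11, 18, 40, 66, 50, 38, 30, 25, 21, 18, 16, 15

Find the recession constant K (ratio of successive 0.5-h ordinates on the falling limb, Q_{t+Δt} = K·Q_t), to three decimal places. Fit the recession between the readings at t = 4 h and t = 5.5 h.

Using the recession-limb readings at t = 4 h and t = 5.5 h: Q falls from 21 to 15 cfs over 3 intervals.
K = (Q₂/Q₁)^(1/3) = (15/21)^(1/3) = 0.894.

K ≈ 0.894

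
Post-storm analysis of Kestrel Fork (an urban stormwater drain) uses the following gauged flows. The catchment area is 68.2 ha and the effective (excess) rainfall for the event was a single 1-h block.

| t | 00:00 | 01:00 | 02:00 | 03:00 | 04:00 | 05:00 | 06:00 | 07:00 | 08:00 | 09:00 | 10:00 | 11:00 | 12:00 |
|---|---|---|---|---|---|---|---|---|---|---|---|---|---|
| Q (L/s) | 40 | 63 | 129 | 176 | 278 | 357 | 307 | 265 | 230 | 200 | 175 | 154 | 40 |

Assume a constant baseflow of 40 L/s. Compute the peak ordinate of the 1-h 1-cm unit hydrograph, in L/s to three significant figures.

Direct runoff: 0.0, 23.0, 89.0, 136.0, 238.0, 317.0, 267.0, 225.0, 190.0, 160.0, 135.0, 114.0, 0.0 L/s; ΣQ_DR = 1894 L/s, peak = 317.0 L/s.
Runoff depth d = ΣQ_DR·Δt / A = 1894 × 3600 / (68.2 ha) = 9.998 mm.
The 1-cm UH is the DRH scaled by (10 mm)/d, so U_p = 317.0 × 10/9.998 = 317 L/s.

U_p ≈ 317 L/s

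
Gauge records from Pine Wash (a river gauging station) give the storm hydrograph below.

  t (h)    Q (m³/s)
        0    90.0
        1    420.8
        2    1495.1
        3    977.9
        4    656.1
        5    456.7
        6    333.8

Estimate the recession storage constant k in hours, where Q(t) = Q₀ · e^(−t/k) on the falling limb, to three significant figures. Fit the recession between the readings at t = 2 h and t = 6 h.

On the falling limb, Q drops from 1495.1 to 333.8 m³/s between t = 2 h and t = 6 h (Δt = 4 h).
k = −Δt / ln(Q₂/Q₁) = −4 / ln(333.8/1495.1) = 2.67 h.

k ≈ 2.67 h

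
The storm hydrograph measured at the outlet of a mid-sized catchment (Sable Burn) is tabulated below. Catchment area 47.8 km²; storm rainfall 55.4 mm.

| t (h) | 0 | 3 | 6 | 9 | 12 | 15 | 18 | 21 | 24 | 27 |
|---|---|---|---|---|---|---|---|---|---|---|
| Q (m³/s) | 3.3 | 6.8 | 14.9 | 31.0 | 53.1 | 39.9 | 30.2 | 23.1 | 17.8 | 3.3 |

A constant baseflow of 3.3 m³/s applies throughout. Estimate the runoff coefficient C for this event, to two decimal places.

C ≈ 0.78

ΣQ_DR = 190.4 m³/s; V = ΣQ_DR·Δt = 2.056 × 10^6 m³.
Runoff depth d = V / A = 43.02 mm.
C = d / P = 43.02 / 55.4 = 0.78.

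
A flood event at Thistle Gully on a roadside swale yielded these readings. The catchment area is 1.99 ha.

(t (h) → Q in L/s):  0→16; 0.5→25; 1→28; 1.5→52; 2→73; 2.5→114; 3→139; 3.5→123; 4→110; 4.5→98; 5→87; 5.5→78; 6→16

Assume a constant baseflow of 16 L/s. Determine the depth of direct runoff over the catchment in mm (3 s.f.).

Direct runoff: 0.0, 9.0, 12.0, 36.0, 57.0, 98.0, 123.0, 107.0, 94.0, 82.0, 71.0, 62.0, 0.0 L/s; ΣQ_DR = 751.0 L/s.
V = ΣQ_DR · Δt = 751.0 × 1800 s = 1.352 × 10^6 L.
Over A = 1.99 ha, depth = V / A = 67.9 mm.

d ≈ 67.9 mm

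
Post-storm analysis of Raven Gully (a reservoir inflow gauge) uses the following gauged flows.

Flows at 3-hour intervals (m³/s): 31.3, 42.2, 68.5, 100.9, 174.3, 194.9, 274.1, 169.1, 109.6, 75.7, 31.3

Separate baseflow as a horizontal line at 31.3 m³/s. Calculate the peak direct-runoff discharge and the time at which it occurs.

Subtracting baseflow gives direct-runoff ordinates: 0.0, 10.9, 37.2, 69.6, 143.0, 163.6, 242.8, 137.8, 78.3, 44.4, 0.0 m³/s.
The maximum is 242.8 m³/s, occurring at the reading for t = 18 h.

Q_p = 242.8 m³/s at t = 18 h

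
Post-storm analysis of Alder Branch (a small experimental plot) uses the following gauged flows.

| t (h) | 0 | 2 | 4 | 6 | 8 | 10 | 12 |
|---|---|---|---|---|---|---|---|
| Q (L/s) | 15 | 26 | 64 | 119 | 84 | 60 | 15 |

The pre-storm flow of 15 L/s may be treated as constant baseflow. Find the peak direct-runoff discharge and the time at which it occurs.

Q_p = 104.0 L/s at t = 6 h

Subtracting baseflow gives direct-runoff ordinates: 0.0, 11.0, 49.0, 104.0, 69.0, 45.0, 0.0 L/s.
The maximum is 104.0 L/s, occurring at the reading for t = 6 h.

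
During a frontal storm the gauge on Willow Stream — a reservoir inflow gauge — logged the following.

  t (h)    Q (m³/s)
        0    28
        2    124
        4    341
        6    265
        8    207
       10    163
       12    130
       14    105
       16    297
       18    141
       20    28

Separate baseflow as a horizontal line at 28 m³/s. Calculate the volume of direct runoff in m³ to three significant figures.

V ≈ 1.10 × 10^7 m³

Direct-runoff ordinates (Q − Q_b): 0.0, 96.0, 313.0, 237.0, 179.0, 135.0, 102.0, 77.0, 269.0, 113.0, 0.0 m³/s.
ΣQ_DR = 1521 m³/s.
With Δt = 2 h = 7200 s, V = ΣQ_DR · Δt = 1521 × 7200 = 1.10 × 10^7 m³.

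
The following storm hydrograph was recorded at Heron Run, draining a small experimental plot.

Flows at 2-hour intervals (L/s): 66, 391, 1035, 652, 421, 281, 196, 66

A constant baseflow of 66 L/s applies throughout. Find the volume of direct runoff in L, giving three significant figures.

V ≈ 1.86 × 10^7 L

Direct-runoff ordinates (Q − Q_b): 0.0, 325.0, 969.0, 586.0, 355.0, 215.0, 130.0, 0.0 L/s.
ΣQ_DR = 2580 L/s.
With Δt = 2 h = 7200 s, V = ΣQ_DR · Δt = 2580 × 7200 = 1.86 × 10^7 L.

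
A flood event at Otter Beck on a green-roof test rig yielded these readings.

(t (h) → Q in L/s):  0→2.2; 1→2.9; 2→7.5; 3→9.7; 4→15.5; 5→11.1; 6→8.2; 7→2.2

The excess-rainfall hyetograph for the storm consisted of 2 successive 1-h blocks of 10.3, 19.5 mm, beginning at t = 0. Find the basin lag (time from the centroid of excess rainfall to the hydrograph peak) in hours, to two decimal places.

Centroid of excess rainfall: t_c = Σ P_i·t̄_i / ΣP_i = 1.1544 h (block centres at 0.5, 1.5 h).
Hydrograph peak occurs at t = 4 h, so basin lag t_L = 4 − 1.1544 = 2.85 h.

t_L ≈ 2.85 h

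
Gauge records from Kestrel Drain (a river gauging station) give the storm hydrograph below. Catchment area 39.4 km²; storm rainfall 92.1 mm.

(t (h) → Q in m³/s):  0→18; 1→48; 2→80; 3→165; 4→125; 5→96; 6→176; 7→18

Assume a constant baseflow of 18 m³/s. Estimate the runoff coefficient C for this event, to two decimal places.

ΣQ_DR = 582.0 m³/s; V = ΣQ_DR·Δt = 2.095 × 10^6 m³.
Runoff depth d = V / A = 53.18 mm.
C = d / P = 53.18 / 92.1 = 0.58.

C ≈ 0.58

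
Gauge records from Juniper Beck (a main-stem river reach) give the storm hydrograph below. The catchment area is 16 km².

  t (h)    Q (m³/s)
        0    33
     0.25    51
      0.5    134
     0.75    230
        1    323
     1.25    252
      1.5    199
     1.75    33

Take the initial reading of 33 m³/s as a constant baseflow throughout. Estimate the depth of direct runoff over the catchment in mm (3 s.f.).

d ≈ 55.7 mm

Direct runoff: 0.0, 18.0, 101.0, 197.0, 290.0, 219.0, 166.0, 0.0 m³/s; ΣQ_DR = 991.0 m³/s.
V = ΣQ_DR · Δt = 991.0 × 900 s = 8.919 × 10^5 m³.
Over A = 16 km², depth = V / A = 55.7 mm.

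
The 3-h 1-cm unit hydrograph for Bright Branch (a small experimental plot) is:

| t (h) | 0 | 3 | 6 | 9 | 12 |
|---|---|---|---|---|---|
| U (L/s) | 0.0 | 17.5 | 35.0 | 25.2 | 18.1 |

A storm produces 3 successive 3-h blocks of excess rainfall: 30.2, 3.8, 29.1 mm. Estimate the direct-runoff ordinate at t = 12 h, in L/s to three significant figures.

Q ≈ 166 L/s

By discrete convolution, Q_j = Σ (P_i / 10 mm) · U_{j−i}.
At t = 12 h (j=4): Q = (30.2/10)·18.1 + (3.8/10)·25.2 + (29.1/10)·35.0 = 166 L/s.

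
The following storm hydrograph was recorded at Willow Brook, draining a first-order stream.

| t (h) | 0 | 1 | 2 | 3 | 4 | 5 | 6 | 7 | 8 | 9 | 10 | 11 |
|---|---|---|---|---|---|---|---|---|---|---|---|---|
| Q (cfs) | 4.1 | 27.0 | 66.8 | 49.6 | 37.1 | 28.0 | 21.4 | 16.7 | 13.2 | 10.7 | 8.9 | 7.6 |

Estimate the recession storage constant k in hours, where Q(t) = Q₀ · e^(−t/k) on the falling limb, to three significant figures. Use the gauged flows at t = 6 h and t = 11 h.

On the falling limb, Q drops from 21.4 to 7.6 cfs between t = 6 h and t = 11 h (Δt = 5 h).
k = −Δt / ln(Q₂/Q₁) = −5 / ln(7.6/21.4) = 4.83 h.

k ≈ 4.83 h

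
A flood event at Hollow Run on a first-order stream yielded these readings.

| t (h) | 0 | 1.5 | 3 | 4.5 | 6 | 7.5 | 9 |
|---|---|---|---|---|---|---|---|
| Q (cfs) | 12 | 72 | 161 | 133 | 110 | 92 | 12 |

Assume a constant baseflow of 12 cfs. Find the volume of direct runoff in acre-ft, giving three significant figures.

V ≈ 63.0 acre-ft

Direct-runoff ordinates (Q − Q_b): 0.0, 60.0, 149.0, 121.0, 98.0, 80.0, 0.0 cfs.
ΣQ_DR = 508.0 cfs.
With Δt = 1.5 h = 5400 s, V = ΣQ_DR · Δt = 508.0 × 5400 = 2.74 × 10^6 ft³ = 63.0 acre-ft.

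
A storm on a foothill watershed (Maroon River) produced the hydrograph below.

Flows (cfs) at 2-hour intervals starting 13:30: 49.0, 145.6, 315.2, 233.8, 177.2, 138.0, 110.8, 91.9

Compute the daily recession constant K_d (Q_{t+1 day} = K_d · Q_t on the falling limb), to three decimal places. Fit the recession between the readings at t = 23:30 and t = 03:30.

K_d ≈ 0.087

Between t = 23:30 and t = 03:30 the flow falls from 138.0 to 91.9 cfs over 2×2 h = 4 h.
Per-interval ratio K = (91.9/138.0)^(1/2) = 0.8161; K_d = K^(24/2) = 0.087.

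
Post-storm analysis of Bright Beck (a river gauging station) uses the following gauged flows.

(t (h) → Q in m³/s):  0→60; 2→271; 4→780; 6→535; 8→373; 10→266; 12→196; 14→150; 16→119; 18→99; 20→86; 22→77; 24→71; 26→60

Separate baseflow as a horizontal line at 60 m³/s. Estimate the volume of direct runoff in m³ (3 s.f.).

V ≈ 1.66 × 10^7 m³

Direct-runoff ordinates (Q − Q_b): 0.0, 211.0, 720.0, 475.0, 313.0, 206.0, 136.0, 90.0, 59.0, 39.0, 26.0, 17.0, 11.0, 0.0 m³/s.
ΣQ_DR = 2303 m³/s.
With Δt = 2 h = 7200 s, V = ΣQ_DR · Δt = 2303 × 7200 = 1.66 × 10^7 m³.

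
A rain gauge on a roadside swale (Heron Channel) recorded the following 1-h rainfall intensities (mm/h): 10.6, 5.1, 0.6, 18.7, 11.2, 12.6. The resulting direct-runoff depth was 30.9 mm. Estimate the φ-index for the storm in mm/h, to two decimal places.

φ ≈ 5.55 mm/h

Only the 4 blocks with intensity above φ contribute runoff: 10.6, 18.7, 11.2, 12.6 mm/h.
Σ(I−φ)·Δt = d  ⇒  (10.6+18.7+11.2+12.6 − 4φ)·1 = 30.9
φ = (53.10 − 30.9/1) / 4 = 5.55 mm/h.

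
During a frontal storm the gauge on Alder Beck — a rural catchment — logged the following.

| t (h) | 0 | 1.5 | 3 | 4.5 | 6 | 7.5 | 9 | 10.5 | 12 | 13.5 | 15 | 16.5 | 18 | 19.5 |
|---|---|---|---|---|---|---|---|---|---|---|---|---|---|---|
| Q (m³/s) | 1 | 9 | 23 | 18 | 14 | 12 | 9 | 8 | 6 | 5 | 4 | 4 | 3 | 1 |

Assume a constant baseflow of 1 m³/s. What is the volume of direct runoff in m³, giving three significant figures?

V ≈ 5.56 × 10^5 m³

Direct-runoff ordinates (Q − Q_b): 0.0, 8.0, 22.0, 17.0, 13.0, 11.0, 8.0, 7.0, 5.0, 4.0, 3.0, 3.0, 2.0, 0.0 m³/s.
ΣQ_DR = 103.0 m³/s.
With Δt = 1.5 h = 5400 s, V = ΣQ_DR · Δt = 103.0 × 5400 = 5.56 × 10^5 m³.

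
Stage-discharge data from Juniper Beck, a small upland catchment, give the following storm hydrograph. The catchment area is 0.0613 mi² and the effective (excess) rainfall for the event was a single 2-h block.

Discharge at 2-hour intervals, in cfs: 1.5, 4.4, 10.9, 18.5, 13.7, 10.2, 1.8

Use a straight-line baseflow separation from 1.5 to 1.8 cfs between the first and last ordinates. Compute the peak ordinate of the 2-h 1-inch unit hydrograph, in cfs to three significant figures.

Direct runoff: 0.00, 2.85, 9.30, 16.85, 12.00, 8.45, 0.00 cfs; ΣQ_DR = 49.45 cfs, peak = 16.85 cfs.
Runoff depth d = ΣQ_DR·Δt / A = 49.45 × 7200 / (0.0613 mi²) = 2.500 in.
The 1-inch UH is the DRH scaled by (1 in)/d, so U_p = 16.85 × 1/2.500 = 6.74 cfs.

U_p ≈ 6.74 cfs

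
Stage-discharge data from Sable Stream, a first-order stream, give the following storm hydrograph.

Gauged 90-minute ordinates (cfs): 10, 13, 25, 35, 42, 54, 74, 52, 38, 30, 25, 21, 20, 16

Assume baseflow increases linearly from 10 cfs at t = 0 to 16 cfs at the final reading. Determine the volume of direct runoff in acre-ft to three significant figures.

Direct-runoff ordinates (Q − Q_b): 0.00, 2.54, 14.08, 23.62, 30.15, 41.69, 61.23, 38.77, 24.31, 15.85, 10.38, 5.92, 4.46, 0.00 cfs.
ΣQ_DR = 273.0 cfs.
With Δt = 1.5 h = 5400 s, V = ΣQ_DR · Δt = 273.0 × 5400 = 1.47 × 10^6 ft³ = 33.8 acre-ft.

V ≈ 33.8 acre-ft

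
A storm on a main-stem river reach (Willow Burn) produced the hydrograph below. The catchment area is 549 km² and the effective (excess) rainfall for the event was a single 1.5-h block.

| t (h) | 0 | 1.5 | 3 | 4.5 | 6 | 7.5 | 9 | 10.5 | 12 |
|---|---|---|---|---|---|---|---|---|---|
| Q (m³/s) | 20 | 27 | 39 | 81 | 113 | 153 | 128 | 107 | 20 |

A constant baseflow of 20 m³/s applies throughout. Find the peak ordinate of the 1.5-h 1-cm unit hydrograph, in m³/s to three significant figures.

U_p ≈ 266 m³/s

Direct runoff: 0.0, 7.0, 19.0, 61.0, 93.0, 133.0, 108.0, 87.0, 0.0 m³/s; ΣQ_DR = 508.0 m³/s, peak = 133.0 m³/s.
Runoff depth d = ΣQ_DR·Δt / A = 508.0 × 5400 / (549 km²) = 4.997 mm.
The 1-cm UH is the DRH scaled by (10 mm)/d, so U_p = 133.0 × 10/4.997 = 266 m³/s.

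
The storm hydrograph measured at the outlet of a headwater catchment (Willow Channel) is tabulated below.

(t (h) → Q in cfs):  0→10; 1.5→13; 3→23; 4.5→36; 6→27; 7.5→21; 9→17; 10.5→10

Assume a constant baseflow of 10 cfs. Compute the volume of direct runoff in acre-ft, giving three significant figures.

V ≈ 9.55 acre-ft

Direct-runoff ordinates (Q − Q_b): 0.0, 3.0, 13.0, 26.0, 17.0, 11.0, 7.0, 0.0 cfs.
ΣQ_DR = 77.00 cfs.
With Δt = 1.5 h = 5400 s, V = ΣQ_DR · Δt = 77.00 × 5400 = 4.16 × 10^5 ft³ = 9.55 acre-ft.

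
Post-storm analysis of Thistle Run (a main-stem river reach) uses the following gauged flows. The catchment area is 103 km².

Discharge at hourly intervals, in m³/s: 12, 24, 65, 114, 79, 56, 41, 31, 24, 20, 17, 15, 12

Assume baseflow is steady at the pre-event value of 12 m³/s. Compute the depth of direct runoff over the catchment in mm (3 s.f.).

d ≈ 12.4 mm

Direct runoff: 0.0, 12.0, 53.0, 102.0, 67.0, 44.0, 29.0, 19.0, 12.0, 8.0, 5.0, 3.0, 0.0 m³/s; ΣQ_DR = 354.0 m³/s.
V = ΣQ_DR · Δt = 354.0 × 3600 s = 1.274 × 10^6 m³.
Over A = 103 km², depth = V / A = 12.4 mm.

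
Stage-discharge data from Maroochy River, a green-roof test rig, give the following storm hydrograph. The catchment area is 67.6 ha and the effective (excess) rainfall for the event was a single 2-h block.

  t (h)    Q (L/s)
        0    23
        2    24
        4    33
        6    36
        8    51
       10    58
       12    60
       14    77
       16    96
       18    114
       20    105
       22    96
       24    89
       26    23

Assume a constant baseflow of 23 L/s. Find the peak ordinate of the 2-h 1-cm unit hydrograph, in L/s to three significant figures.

Direct runoff: 0.0, 1.0, 10.0, 13.0, 28.0, 35.0, 37.0, 54.0, 73.0, 91.0, 82.0, 73.0, 66.0, 0.0 L/s; ΣQ_DR = 563.0 L/s, peak = 91.0 L/s.
Runoff depth d = ΣQ_DR·Δt / A = 563.0 × 7200 / (67.6 ha) = 5.996 mm.
The 1-cm UH is the DRH scaled by (10 mm)/d, so U_p = 91.0 × 10/5.996 = 152 L/s.

U_p ≈ 152 L/s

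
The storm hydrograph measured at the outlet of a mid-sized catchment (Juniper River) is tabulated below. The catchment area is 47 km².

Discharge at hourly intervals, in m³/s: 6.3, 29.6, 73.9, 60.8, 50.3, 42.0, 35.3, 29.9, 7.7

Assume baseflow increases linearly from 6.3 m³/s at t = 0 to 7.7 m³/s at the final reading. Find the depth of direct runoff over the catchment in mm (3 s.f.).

d ≈ 20.9 mm

Direct runoff: 0.00, 23.12, 67.25, 53.98, 43.30, 34.83, 27.95, 22.38, 0.00 m³/s; ΣQ_DR = 272.8 m³/s.
V = ΣQ_DR · Δt = 272.8 × 3600 s = 9.821 × 10^5 m³.
Over A = 47 km², depth = V / A = 20.9 mm.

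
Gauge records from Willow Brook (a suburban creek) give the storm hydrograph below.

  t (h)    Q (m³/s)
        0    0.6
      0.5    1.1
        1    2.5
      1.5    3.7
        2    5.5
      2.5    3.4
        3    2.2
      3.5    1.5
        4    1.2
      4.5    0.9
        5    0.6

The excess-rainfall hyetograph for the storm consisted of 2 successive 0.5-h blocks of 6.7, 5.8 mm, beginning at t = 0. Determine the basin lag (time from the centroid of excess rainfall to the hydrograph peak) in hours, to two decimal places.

t_L ≈ 1.52 h

Centroid of excess rainfall: t_c = Σ P_i·t̄_i / ΣP_i = 0.4820 h (block centres at 0.25, 0.75 h).
Hydrograph peak occurs at t = 2 h, so basin lag t_L = 2 − 0.4820 = 1.52 h.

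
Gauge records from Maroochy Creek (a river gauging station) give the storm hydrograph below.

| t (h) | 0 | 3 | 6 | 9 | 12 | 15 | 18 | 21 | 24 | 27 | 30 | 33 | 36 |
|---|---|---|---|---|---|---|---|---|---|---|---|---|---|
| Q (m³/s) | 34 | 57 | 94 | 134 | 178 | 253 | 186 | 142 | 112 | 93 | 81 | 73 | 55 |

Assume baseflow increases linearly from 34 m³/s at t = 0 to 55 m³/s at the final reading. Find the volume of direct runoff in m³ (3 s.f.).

Direct-runoff ordinates (Q − Q_b): 0.00, 21.25, 56.50, 94.75, 137.00, 210.25, 141.50, 95.75, 64.00, 43.25, 29.50, 19.75, 0.00 m³/s.
ΣQ_DR = 913.5 m³/s.
With Δt = 3 h = 10800 s, V = ΣQ_DR · Δt = 913.5 × 10800 = 9.87 × 10^6 m³.

V ≈ 9.87 × 10^6 m³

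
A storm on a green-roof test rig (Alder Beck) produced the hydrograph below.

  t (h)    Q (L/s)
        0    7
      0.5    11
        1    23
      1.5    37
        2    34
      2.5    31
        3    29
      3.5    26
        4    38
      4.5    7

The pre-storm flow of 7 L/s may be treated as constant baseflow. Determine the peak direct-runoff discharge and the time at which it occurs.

Q_p = 31.0 L/s at t = 4 h

Subtracting baseflow gives direct-runoff ordinates: 0.0, 4.0, 16.0, 30.0, 27.0, 24.0, 22.0, 19.0, 31.0, 0.0 L/s.
The maximum is 31.0 L/s, occurring at the reading for t = 4 h.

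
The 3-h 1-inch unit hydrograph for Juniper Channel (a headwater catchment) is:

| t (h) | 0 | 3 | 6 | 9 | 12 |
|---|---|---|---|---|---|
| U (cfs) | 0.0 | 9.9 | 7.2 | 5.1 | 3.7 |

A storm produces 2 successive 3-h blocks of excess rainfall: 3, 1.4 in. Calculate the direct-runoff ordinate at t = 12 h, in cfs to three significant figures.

Q ≈ 18.2 cfs

By discrete convolution, Q_j = Σ (P_i / 1 in) · U_{j−i}.
At t = 12 h (j=4): Q = (3/1)·3.7 + (1.4/1)·5.1 = 18.2 cfs.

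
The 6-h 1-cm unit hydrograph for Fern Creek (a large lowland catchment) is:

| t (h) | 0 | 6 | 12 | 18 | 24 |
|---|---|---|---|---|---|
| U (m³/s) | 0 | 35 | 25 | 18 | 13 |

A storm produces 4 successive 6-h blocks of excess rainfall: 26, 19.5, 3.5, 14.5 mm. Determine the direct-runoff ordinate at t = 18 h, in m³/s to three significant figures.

By discrete convolution, Q_j = Σ (P_i / 10 mm) · U_{j−i}.
At t = 18 h (j=3): Q = (26/10)·18 + (19.5/10)·25 + (3.5/10)·35 + (14.5/10)·0 = 108 m³/s.

Q ≈ 108 m³/s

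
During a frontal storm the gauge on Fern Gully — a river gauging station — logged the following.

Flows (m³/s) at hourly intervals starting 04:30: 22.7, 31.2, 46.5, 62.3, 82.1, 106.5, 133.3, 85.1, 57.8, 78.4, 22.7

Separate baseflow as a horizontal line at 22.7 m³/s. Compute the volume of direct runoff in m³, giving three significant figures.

V ≈ 1.72 × 10^6 m³

Direct-runoff ordinates (Q − Q_b): 0.0, 8.5, 23.8, 39.6, 59.4, 83.8, 110.6, 62.4, 35.1, 55.7, 0.0 m³/s.
ΣQ_DR = 478.9 m³/s.
With Δt = 1 h = 3600 s, V = ΣQ_DR · Δt = 478.9 × 3600 = 1.72 × 10^6 m³.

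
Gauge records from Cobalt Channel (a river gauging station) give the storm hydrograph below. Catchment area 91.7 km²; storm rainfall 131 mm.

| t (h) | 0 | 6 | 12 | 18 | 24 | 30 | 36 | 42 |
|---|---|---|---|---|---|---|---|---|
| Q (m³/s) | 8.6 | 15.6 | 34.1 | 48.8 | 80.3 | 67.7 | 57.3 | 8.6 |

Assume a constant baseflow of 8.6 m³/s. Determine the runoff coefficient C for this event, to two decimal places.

C ≈ 0.45

ΣQ_DR = 252.2 m³/s; V = ΣQ_DR·Δt = 5.448 × 10^6 m³.
Runoff depth d = V / A = 59.41 mm.
C = d / P = 59.41 / 131 = 0.45.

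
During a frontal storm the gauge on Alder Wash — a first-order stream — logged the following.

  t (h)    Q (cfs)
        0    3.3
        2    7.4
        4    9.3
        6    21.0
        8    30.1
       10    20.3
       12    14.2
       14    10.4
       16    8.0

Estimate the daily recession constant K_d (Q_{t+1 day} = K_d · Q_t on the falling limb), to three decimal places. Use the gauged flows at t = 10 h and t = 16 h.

K_d ≈ 0.024

Between t = 10 h and t = 16 h the flow falls from 20.3 to 8.0 cfs over 3×2 h = 6 h.
Per-interval ratio K = (8.0/20.3)^(1/3) = 0.7332; K_d = K^(24/2) = 0.024.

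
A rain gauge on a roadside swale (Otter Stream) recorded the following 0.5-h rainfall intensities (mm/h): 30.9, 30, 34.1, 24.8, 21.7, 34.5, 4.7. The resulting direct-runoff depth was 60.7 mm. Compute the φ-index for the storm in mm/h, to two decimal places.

Only the 6 blocks with intensity above φ contribute runoff: 30.9, 30, 34.1, 24.8, 21.7, 34.5 mm/h.
Σ(I−φ)·Δt = d  ⇒  (30.9+30+34.1+24.8+21.7+34.5 − 6φ)·0.5 = 60.7
φ = (176.0 − 60.7/0.5) / 6 = 9.10 mm/h.

φ ≈ 9.10 mm/h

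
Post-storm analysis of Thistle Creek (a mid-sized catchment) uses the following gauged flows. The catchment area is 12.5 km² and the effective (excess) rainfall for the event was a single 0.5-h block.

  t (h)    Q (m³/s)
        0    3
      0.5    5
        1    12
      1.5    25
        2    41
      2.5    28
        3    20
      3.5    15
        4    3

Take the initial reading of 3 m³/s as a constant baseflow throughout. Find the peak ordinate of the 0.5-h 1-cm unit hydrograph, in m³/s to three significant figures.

U_p ≈ 21.1 m³/s

Direct runoff: 0.0, 2.0, 9.0, 22.0, 38.0, 25.0, 17.0, 12.0, 0.0 m³/s; ΣQ_DR = 125.0 m³/s, peak = 38.0 m³/s.
Runoff depth d = ΣQ_DR·Δt / A = 125.0 × 1800 / (12.5 km²) = 18.00 mm.
The 1-cm UH is the DRH scaled by (10 mm)/d, so U_p = 38.0 × 10/18.00 = 21.1 m³/s.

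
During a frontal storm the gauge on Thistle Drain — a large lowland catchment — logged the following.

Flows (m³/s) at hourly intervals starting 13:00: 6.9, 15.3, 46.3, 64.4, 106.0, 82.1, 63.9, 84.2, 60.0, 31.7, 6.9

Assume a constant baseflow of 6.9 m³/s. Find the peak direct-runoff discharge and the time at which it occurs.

Q_p = 99.1 m³/s at t = 17:00

Subtracting baseflow gives direct-runoff ordinates: 0.0, 8.4, 39.4, 57.5, 99.1, 75.2, 57.0, 77.3, 53.1, 24.8, 0.0 m³/s.
The maximum is 99.1 m³/s, occurring at the reading for t = 17:00.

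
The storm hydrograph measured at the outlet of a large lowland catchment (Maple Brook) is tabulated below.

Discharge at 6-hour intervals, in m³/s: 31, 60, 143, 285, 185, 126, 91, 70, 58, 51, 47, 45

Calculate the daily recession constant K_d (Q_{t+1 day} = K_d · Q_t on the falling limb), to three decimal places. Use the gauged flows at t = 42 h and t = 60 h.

Between t = 42 h and t = 60 h the flow falls from 70 to 47 m³/s over 3×6 h = 18 h.
Per-interval ratio K = (47/70)^(1/3) = 0.8757; K_d = K^(24/6) = 0.588.

K_d ≈ 0.588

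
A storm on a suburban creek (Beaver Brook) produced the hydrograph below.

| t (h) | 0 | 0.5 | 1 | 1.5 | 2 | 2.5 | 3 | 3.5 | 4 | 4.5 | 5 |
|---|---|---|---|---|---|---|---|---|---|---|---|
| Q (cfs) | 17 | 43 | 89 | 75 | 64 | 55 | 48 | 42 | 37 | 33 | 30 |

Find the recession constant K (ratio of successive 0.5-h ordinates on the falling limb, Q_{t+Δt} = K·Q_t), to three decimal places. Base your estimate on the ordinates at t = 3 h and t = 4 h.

K ≈ 0.878

Using the recession-limb readings at t = 3 h and t = 4 h: Q falls from 48 to 37 cfs over 2 intervals.
K = (Q₂/Q₁)^(1/2) = (37/48)^(1/2) = 0.878.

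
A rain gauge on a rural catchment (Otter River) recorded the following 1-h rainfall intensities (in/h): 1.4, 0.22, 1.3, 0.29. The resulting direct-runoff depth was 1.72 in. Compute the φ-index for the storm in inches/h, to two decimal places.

φ ≈ 0.49 in/h

Only the 2 blocks with intensity above φ contribute runoff: 1.4, 1.3 in/h.
Σ(I−φ)·Δt = d  ⇒  (1.4+1.3 − 2φ)·1 = 1.72
φ = (2.700 − 1.72/1) / 2 = 0.49 in/h.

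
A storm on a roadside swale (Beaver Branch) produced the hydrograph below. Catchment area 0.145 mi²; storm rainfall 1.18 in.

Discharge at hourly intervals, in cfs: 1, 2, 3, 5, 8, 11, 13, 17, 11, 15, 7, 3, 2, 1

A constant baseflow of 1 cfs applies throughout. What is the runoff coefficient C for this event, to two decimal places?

ΣQ_DR = 85.00 cfs; V = ΣQ_DR·Δt = 3.060 × 10^5 ft³.
Runoff depth d = V / A = 0.9084 in.
C = d / P = 0.9084 / 1.18 = 0.77.

C ≈ 0.77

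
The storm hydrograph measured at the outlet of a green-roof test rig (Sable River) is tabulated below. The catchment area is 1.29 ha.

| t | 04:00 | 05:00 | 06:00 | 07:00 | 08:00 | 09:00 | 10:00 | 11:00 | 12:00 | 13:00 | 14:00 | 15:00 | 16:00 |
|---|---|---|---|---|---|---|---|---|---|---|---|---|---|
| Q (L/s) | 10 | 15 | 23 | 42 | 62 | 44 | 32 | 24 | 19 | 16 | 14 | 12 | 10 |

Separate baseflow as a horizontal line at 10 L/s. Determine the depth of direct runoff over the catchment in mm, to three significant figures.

d ≈ 53.9 mm

Direct runoff: 0.0, 5.0, 13.0, 32.0, 52.0, 34.0, 22.0, 14.0, 9.0, 6.0, 4.0, 2.0, 0.0 L/s; ΣQ_DR = 193.0 L/s.
V = ΣQ_DR · Δt = 193.0 × 3600 s = 6.948 × 10^5 L.
Over A = 1.29 ha, depth = V / A = 53.9 mm.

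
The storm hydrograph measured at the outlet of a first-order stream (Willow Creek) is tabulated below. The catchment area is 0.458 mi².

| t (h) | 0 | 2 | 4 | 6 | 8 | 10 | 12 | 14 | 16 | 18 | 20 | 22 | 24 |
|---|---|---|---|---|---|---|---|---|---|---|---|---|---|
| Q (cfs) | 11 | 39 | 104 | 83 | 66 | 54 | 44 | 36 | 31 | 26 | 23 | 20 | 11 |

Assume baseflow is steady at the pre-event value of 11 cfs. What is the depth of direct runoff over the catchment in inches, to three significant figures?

d ≈ 2.74 in

Direct runoff: 0.0, 28.0, 93.0, 72.0, 55.0, 43.0, 33.0, 25.0, 20.0, 15.0, 12.0, 9.0, 0.0 cfs; ΣQ_DR = 405.0 cfs.
V = ΣQ_DR · Δt = 405.0 × 7200 s = 2.916 × 10^6 ft³.
Over A = 0.458 mi², depth = V / A = 2.74 in.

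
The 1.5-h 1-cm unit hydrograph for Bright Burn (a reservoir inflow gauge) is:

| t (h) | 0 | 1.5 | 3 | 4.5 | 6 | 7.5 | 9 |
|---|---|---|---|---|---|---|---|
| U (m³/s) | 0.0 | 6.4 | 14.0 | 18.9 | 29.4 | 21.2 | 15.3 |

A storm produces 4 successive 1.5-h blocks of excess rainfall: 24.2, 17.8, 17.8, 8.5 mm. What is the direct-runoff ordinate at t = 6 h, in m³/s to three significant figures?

By discrete convolution, Q_j = Σ (P_i / 10 mm) · U_{j−i}.
At t = 6 h (j=4): Q = (24.2/10)·29.4 + (17.8/10)·18.9 + (17.8/10)·14.0 + (8.5/10)·6.4 = 135 m³/s.

Q ≈ 135 m³/s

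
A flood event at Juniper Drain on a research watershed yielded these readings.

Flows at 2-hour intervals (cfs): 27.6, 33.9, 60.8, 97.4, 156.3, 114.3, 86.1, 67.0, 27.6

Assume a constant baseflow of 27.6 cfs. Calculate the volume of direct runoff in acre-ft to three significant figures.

Direct-runoff ordinates (Q − Q_b): 0.0, 6.3, 33.2, 69.8, 128.7, 86.7, 58.5, 39.4, 0.0 cfs.
ΣQ_DR = 422.6 cfs.
With Δt = 2 h = 7200 s, V = ΣQ_DR · Δt = 422.6 × 7200 = 3.04 × 10^6 ft³ = 69.9 acre-ft.

V ≈ 69.9 acre-ft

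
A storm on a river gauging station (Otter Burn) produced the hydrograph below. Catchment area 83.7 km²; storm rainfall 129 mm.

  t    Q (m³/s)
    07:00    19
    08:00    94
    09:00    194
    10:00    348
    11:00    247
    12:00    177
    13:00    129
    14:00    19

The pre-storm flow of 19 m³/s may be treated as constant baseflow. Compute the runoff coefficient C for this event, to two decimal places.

ΣQ_DR = 1075 m³/s; V = ΣQ_DR·Δt = 3.870 × 10^6 m³.
Runoff depth d = V / A = 46.24 mm.
C = d / P = 46.24 / 129 = 0.36.

C ≈ 0.36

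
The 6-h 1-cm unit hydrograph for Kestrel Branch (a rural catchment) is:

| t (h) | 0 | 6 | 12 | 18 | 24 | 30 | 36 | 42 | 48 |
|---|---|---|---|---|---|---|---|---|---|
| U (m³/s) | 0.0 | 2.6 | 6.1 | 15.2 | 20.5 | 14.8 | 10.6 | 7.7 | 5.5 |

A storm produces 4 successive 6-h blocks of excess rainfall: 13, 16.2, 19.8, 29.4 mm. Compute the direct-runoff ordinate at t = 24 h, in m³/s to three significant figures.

By discrete convolution, Q_j = Σ (P_i / 10 mm) · U_{j−i}.
At t = 24 h (j=4): Q = (13/10)·20.5 + (16.2/10)·15.2 + (19.8/10)·6.1 + (29.4/10)·2.6 = 71.0 m³/s.

Q ≈ 71.0 m³/s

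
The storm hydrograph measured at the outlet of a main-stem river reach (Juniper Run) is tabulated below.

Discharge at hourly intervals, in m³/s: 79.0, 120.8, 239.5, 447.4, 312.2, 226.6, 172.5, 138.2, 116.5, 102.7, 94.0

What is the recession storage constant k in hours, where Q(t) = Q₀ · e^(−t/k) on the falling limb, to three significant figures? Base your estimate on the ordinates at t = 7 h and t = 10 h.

On the falling limb, Q drops from 138.2 to 94.0 m³/s between t = 7 h and t = 10 h (Δt = 3 h).
k = −Δt / ln(Q₂/Q₁) = −3 / ln(94.0/138.2) = 7.78 h.

k ≈ 7.78 h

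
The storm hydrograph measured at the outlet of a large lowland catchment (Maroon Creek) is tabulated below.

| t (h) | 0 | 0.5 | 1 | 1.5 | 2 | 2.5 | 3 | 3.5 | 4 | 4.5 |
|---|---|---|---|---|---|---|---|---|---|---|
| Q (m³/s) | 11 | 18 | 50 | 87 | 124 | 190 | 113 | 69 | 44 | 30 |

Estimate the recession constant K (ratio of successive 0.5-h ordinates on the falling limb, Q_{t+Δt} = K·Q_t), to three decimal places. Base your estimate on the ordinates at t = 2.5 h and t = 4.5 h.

K ≈ 0.630

Using the recession-limb readings at t = 2.5 h and t = 4.5 h: Q falls from 190 to 30 m³/s over 4 intervals.
K = (Q₂/Q₁)^(1/4) = (30/190)^(1/4) = 0.630.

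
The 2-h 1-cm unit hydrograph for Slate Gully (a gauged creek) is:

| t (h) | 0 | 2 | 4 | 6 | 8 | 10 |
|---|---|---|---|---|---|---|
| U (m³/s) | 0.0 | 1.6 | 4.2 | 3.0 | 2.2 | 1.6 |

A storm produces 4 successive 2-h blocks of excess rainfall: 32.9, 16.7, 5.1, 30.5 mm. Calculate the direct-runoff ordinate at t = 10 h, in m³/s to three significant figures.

By discrete convolution, Q_j = Σ (P_i / 10 mm) · U_{j−i}.
At t = 10 h (j=5): Q = (32.9/10)·1.6 + (16.7/10)·2.2 + (5.1/10)·3.0 + (30.5/10)·4.2 = 23.3 m³/s.

Q ≈ 23.3 m³/s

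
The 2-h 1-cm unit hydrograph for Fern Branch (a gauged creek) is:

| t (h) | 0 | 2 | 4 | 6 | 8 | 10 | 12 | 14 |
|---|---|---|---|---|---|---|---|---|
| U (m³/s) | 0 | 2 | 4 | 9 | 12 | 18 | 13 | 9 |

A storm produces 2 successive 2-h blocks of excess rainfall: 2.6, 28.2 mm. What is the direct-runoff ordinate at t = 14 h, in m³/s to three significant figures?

By discrete convolution, Q_j = Σ (P_i / 10 mm) · U_{j−i}.
At t = 14 h (j=7): Q = (2.6/10)·9 + (28.2/10)·13 = 39.0 m³/s.

Q ≈ 39.0 m³/s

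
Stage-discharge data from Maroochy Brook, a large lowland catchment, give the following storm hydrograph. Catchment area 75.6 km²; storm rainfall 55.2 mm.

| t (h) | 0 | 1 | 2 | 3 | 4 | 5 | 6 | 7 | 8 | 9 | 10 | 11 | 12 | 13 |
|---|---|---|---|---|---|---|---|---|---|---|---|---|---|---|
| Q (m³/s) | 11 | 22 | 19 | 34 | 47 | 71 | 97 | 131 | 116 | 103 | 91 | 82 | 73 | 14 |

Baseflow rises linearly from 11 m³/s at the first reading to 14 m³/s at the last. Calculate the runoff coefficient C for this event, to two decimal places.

ΣQ_DR = 736.0 m³/s; V = ΣQ_DR·Δt = 2.650 × 10^6 m³.
Runoff depth d = V / A = 35.05 mm.
C = d / P = 35.05 / 55.2 = 0.63.

C ≈ 0.63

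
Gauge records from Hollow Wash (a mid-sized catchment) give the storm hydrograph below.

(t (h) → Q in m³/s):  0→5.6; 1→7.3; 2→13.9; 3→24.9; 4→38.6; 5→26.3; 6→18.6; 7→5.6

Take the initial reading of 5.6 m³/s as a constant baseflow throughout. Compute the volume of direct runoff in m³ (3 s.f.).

V ≈ 3.46 × 10^5 m³

Direct-runoff ordinates (Q − Q_b): 0.0, 1.7, 8.3, 19.3, 33.0, 20.7, 13.0, 0.0 m³/s.
ΣQ_DR = 96.00 m³/s.
With Δt = 1 h = 3600 s, V = ΣQ_DR · Δt = 96.00 × 3600 = 3.46 × 10^5 m³.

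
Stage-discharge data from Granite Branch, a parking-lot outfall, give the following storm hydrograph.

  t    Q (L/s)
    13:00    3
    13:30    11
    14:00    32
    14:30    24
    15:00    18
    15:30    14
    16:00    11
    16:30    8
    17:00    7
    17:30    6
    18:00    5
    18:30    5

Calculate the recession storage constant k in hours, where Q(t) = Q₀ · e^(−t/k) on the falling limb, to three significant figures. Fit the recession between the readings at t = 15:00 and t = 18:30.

On the falling limb, Q drops from 18 to 5 L/s between t = 15:00 and t = 18:30 (Δt = 3.5 h).
k = −Δt / ln(Q₂/Q₁) = −3.5 / ln(5/18) = 2.73 h.

k ≈ 2.73 h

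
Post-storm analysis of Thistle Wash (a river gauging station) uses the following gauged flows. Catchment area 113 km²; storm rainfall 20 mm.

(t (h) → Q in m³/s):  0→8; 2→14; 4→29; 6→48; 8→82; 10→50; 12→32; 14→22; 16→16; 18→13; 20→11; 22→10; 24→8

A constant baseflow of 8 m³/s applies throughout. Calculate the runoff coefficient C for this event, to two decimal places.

ΣQ_DR = 239.0 m³/s; V = ΣQ_DR·Δt = 1.721 × 10^6 m³.
Runoff depth d = V / A = 15.23 mm.
C = d / P = 15.23 / 20 = 0.76.

C ≈ 0.76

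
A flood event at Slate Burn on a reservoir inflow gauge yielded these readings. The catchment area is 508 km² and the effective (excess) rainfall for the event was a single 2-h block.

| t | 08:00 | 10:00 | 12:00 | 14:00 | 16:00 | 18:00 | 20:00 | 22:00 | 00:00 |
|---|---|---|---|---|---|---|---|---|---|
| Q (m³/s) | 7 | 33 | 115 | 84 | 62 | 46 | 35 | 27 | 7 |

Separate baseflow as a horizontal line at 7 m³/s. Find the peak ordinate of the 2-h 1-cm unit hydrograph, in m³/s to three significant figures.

U_p ≈ 216 m³/s

Direct runoff: 0.0, 26.0, 108.0, 77.0, 55.0, 39.0, 28.0, 20.0, 0.0 m³/s; ΣQ_DR = 353.0 m³/s, peak = 108.0 m³/s.
Runoff depth d = ΣQ_DR·Δt / A = 353.0 × 7200 / (508 km²) = 5.003 mm.
The 1-cm UH is the DRH scaled by (10 mm)/d, so U_p = 108.0 × 10/5.003 = 216 m³/s.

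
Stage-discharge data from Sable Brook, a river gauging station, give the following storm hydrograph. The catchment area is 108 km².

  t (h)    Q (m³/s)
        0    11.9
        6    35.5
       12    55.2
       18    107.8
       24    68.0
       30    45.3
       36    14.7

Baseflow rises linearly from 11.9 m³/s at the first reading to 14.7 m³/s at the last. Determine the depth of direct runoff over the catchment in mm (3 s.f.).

d ≈ 49.1 mm

Direct runoff: 0.00, 23.13, 42.37, 94.50, 54.23, 31.07, 0.00 m³/s; ΣQ_DR = 245.3 m³/s.
V = ΣQ_DR · Δt = 245.3 × 21600 s = 5.298 × 10^6 m³.
Over A = 108 km², depth = V / A = 49.1 mm.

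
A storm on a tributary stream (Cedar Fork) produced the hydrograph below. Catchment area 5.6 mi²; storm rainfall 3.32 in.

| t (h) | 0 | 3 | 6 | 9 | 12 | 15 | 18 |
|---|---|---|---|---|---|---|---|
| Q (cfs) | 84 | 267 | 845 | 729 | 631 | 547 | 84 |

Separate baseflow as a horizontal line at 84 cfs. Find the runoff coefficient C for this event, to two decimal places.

C ≈ 0.65

ΣQ_DR = 2599 cfs; V = ΣQ_DR·Δt = 2.807 × 10^7 ft³.
Runoff depth d = V / A = 2.158 in.
C = d / P = 2.158 / 3.32 = 0.65.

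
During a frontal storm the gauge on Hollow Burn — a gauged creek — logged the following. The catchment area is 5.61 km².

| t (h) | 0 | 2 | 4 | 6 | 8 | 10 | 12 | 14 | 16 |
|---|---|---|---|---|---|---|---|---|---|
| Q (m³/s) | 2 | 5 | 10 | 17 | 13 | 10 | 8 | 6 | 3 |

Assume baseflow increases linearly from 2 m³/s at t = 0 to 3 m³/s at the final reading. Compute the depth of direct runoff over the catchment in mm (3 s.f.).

d ≈ 66.1 mm

Direct runoff: 0.00, 2.88, 7.75, 14.62, 10.50, 7.38, 5.25, 3.12, 0.00 m³/s; ΣQ_DR = 51.50 m³/s.
V = ΣQ_DR · Δt = 51.50 × 7200 s = 3.708 × 10^5 m³.
Over A = 5.61 km², depth = V / A = 66.1 mm.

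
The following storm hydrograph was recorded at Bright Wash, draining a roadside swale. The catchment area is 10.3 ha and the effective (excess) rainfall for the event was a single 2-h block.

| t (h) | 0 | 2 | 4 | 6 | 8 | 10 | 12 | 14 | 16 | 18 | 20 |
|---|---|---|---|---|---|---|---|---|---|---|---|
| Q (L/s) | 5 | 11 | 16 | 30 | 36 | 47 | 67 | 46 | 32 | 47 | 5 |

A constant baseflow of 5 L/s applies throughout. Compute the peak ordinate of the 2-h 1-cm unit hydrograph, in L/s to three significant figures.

U_p ≈ 30.9 L/s

Direct runoff: 0.0, 6.0, 11.0, 25.0, 31.0, 42.0, 62.0, 41.0, 27.0, 42.0, 0.0 L/s; ΣQ_DR = 287.0 L/s, peak = 62.0 L/s.
Runoff depth d = ΣQ_DR·Δt / A = 287.0 × 7200 / (10.3 ha) = 20.06 mm.
The 1-cm UH is the DRH scaled by (10 mm)/d, so U_p = 62.0 × 10/20.06 = 30.9 L/s.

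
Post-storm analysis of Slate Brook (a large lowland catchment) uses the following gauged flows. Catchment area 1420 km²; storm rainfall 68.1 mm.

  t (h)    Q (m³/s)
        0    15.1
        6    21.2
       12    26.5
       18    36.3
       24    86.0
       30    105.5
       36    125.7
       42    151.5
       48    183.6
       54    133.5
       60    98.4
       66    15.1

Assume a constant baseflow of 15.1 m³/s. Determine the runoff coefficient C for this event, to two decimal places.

ΣQ_DR = 817.2 m³/s; V = ΣQ_DR·Δt = 1.765 × 10^7 m³.
Runoff depth d = V / A = 12.43 mm.
C = d / P = 12.43 / 68.1 = 0.18.

C ≈ 0.18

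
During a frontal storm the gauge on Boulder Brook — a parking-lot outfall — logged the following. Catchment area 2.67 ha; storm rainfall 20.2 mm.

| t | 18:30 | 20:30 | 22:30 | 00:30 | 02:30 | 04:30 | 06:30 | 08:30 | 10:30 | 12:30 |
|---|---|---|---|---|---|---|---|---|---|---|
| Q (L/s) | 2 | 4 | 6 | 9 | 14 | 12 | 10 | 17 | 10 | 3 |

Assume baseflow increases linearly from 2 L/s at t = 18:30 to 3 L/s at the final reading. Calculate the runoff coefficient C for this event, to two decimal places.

C ≈ 0.83

ΣQ_DR = 62.00 L/s; V = ΣQ_DR·Δt = 4.464 × 10^5 L.
Runoff depth d = V / A = 16.72 mm.
C = d / P = 16.72 / 20.2 = 0.83.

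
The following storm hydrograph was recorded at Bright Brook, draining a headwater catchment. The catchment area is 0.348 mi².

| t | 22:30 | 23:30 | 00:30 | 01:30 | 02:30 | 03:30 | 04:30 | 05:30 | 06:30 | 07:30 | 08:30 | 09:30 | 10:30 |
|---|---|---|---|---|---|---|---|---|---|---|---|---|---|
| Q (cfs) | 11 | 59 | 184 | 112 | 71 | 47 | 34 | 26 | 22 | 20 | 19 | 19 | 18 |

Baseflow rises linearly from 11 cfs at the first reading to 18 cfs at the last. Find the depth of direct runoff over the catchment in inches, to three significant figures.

Direct runoff: 0.00, 47.42, 171.83, 99.25, 57.67, 33.08, 19.50, 10.92, 6.33, 3.75, 2.17, 1.58, 0.00 cfs; ΣQ_DR = 453.5 cfs.
V = ΣQ_DR · Δt = 453.5 × 3600 s = 1.633 × 10^6 ft³.
Over A = 0.348 mi², depth = V / A = 2.02 in.

d ≈ 2.02 in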